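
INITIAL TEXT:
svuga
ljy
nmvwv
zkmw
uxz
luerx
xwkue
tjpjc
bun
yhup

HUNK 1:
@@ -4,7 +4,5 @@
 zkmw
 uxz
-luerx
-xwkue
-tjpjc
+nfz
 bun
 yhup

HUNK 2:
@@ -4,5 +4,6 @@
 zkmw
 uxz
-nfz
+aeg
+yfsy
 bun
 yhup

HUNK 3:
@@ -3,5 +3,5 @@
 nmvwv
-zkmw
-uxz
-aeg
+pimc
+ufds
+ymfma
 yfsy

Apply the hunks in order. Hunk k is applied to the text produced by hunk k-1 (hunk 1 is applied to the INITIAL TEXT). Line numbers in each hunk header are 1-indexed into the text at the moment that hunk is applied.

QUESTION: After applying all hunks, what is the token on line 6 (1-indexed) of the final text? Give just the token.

Answer: ymfma

Derivation:
Hunk 1: at line 4 remove [luerx,xwkue,tjpjc] add [nfz] -> 8 lines: svuga ljy nmvwv zkmw uxz nfz bun yhup
Hunk 2: at line 4 remove [nfz] add [aeg,yfsy] -> 9 lines: svuga ljy nmvwv zkmw uxz aeg yfsy bun yhup
Hunk 3: at line 3 remove [zkmw,uxz,aeg] add [pimc,ufds,ymfma] -> 9 lines: svuga ljy nmvwv pimc ufds ymfma yfsy bun yhup
Final line 6: ymfma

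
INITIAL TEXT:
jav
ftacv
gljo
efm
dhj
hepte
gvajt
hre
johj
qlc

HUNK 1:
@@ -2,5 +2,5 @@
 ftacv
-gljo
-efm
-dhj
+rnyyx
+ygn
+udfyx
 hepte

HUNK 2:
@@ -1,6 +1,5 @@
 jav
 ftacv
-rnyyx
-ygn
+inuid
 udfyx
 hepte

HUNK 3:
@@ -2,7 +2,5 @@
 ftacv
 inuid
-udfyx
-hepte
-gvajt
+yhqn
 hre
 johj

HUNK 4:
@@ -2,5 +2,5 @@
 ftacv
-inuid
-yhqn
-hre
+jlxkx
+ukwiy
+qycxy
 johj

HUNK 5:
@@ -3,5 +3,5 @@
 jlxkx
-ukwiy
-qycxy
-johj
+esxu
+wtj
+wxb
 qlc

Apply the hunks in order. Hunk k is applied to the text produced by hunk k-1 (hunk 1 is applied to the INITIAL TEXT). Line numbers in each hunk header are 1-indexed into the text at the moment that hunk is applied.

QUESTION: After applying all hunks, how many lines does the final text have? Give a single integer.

Hunk 1: at line 2 remove [gljo,efm,dhj] add [rnyyx,ygn,udfyx] -> 10 lines: jav ftacv rnyyx ygn udfyx hepte gvajt hre johj qlc
Hunk 2: at line 1 remove [rnyyx,ygn] add [inuid] -> 9 lines: jav ftacv inuid udfyx hepte gvajt hre johj qlc
Hunk 3: at line 2 remove [udfyx,hepte,gvajt] add [yhqn] -> 7 lines: jav ftacv inuid yhqn hre johj qlc
Hunk 4: at line 2 remove [inuid,yhqn,hre] add [jlxkx,ukwiy,qycxy] -> 7 lines: jav ftacv jlxkx ukwiy qycxy johj qlc
Hunk 5: at line 3 remove [ukwiy,qycxy,johj] add [esxu,wtj,wxb] -> 7 lines: jav ftacv jlxkx esxu wtj wxb qlc
Final line count: 7

Answer: 7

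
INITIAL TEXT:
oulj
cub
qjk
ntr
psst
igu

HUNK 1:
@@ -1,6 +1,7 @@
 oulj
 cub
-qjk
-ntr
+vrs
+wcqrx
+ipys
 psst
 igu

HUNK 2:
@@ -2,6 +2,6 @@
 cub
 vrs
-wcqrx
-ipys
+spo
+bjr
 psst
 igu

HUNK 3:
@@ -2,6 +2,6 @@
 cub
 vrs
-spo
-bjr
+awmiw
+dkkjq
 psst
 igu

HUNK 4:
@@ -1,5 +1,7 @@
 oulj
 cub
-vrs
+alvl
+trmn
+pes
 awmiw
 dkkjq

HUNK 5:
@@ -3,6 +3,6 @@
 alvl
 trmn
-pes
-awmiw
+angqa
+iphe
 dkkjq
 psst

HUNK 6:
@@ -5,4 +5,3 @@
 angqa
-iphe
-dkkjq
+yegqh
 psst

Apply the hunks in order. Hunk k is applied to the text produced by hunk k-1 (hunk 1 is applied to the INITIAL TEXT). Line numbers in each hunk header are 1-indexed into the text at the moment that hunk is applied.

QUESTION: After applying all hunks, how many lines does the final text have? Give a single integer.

Answer: 8

Derivation:
Hunk 1: at line 1 remove [qjk,ntr] add [vrs,wcqrx,ipys] -> 7 lines: oulj cub vrs wcqrx ipys psst igu
Hunk 2: at line 2 remove [wcqrx,ipys] add [spo,bjr] -> 7 lines: oulj cub vrs spo bjr psst igu
Hunk 3: at line 2 remove [spo,bjr] add [awmiw,dkkjq] -> 7 lines: oulj cub vrs awmiw dkkjq psst igu
Hunk 4: at line 1 remove [vrs] add [alvl,trmn,pes] -> 9 lines: oulj cub alvl trmn pes awmiw dkkjq psst igu
Hunk 5: at line 3 remove [pes,awmiw] add [angqa,iphe] -> 9 lines: oulj cub alvl trmn angqa iphe dkkjq psst igu
Hunk 6: at line 5 remove [iphe,dkkjq] add [yegqh] -> 8 lines: oulj cub alvl trmn angqa yegqh psst igu
Final line count: 8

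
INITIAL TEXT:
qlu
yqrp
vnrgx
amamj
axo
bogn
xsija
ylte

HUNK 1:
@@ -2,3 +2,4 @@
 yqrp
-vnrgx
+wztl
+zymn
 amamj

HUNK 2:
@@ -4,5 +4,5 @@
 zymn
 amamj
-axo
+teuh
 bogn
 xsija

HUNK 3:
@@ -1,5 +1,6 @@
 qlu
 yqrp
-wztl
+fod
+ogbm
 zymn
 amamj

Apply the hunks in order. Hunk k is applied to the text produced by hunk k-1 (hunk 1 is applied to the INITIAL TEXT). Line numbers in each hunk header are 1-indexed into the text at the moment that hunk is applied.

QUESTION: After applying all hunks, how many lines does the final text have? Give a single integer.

Answer: 10

Derivation:
Hunk 1: at line 2 remove [vnrgx] add [wztl,zymn] -> 9 lines: qlu yqrp wztl zymn amamj axo bogn xsija ylte
Hunk 2: at line 4 remove [axo] add [teuh] -> 9 lines: qlu yqrp wztl zymn amamj teuh bogn xsija ylte
Hunk 3: at line 1 remove [wztl] add [fod,ogbm] -> 10 lines: qlu yqrp fod ogbm zymn amamj teuh bogn xsija ylte
Final line count: 10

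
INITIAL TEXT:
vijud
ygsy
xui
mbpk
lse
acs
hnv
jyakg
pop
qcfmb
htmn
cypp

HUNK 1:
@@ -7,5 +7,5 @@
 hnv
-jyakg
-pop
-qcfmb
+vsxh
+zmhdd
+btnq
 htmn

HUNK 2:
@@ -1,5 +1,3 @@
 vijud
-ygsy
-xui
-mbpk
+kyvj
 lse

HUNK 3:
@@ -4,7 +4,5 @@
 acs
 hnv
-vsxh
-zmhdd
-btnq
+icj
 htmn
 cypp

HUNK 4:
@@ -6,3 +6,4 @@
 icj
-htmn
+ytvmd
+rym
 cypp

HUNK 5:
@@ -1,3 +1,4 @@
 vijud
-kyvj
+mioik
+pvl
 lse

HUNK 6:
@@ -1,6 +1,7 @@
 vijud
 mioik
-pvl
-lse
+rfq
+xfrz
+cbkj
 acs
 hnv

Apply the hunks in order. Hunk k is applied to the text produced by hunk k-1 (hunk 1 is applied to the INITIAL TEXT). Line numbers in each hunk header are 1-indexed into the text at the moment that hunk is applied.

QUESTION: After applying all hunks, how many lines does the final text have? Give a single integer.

Hunk 1: at line 7 remove [jyakg,pop,qcfmb] add [vsxh,zmhdd,btnq] -> 12 lines: vijud ygsy xui mbpk lse acs hnv vsxh zmhdd btnq htmn cypp
Hunk 2: at line 1 remove [ygsy,xui,mbpk] add [kyvj] -> 10 lines: vijud kyvj lse acs hnv vsxh zmhdd btnq htmn cypp
Hunk 3: at line 4 remove [vsxh,zmhdd,btnq] add [icj] -> 8 lines: vijud kyvj lse acs hnv icj htmn cypp
Hunk 4: at line 6 remove [htmn] add [ytvmd,rym] -> 9 lines: vijud kyvj lse acs hnv icj ytvmd rym cypp
Hunk 5: at line 1 remove [kyvj] add [mioik,pvl] -> 10 lines: vijud mioik pvl lse acs hnv icj ytvmd rym cypp
Hunk 6: at line 1 remove [pvl,lse] add [rfq,xfrz,cbkj] -> 11 lines: vijud mioik rfq xfrz cbkj acs hnv icj ytvmd rym cypp
Final line count: 11

Answer: 11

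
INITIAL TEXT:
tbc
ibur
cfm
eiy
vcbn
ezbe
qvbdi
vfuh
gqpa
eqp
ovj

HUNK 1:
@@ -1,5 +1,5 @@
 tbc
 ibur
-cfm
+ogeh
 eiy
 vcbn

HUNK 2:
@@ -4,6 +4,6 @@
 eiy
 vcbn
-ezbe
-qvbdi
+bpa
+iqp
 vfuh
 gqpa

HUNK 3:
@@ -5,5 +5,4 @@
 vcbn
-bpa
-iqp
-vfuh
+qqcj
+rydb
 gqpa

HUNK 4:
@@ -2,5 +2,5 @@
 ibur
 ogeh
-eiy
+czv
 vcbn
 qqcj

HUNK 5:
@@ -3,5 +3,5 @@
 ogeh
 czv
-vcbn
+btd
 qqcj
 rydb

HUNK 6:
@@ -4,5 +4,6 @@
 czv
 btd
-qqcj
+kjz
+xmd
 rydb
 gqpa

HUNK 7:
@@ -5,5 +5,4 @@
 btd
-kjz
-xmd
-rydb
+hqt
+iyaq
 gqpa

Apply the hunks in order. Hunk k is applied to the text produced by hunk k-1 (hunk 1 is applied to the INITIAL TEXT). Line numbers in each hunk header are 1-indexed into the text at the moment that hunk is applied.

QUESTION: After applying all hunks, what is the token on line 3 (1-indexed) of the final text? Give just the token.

Hunk 1: at line 1 remove [cfm] add [ogeh] -> 11 lines: tbc ibur ogeh eiy vcbn ezbe qvbdi vfuh gqpa eqp ovj
Hunk 2: at line 4 remove [ezbe,qvbdi] add [bpa,iqp] -> 11 lines: tbc ibur ogeh eiy vcbn bpa iqp vfuh gqpa eqp ovj
Hunk 3: at line 5 remove [bpa,iqp,vfuh] add [qqcj,rydb] -> 10 lines: tbc ibur ogeh eiy vcbn qqcj rydb gqpa eqp ovj
Hunk 4: at line 2 remove [eiy] add [czv] -> 10 lines: tbc ibur ogeh czv vcbn qqcj rydb gqpa eqp ovj
Hunk 5: at line 3 remove [vcbn] add [btd] -> 10 lines: tbc ibur ogeh czv btd qqcj rydb gqpa eqp ovj
Hunk 6: at line 4 remove [qqcj] add [kjz,xmd] -> 11 lines: tbc ibur ogeh czv btd kjz xmd rydb gqpa eqp ovj
Hunk 7: at line 5 remove [kjz,xmd,rydb] add [hqt,iyaq] -> 10 lines: tbc ibur ogeh czv btd hqt iyaq gqpa eqp ovj
Final line 3: ogeh

Answer: ogeh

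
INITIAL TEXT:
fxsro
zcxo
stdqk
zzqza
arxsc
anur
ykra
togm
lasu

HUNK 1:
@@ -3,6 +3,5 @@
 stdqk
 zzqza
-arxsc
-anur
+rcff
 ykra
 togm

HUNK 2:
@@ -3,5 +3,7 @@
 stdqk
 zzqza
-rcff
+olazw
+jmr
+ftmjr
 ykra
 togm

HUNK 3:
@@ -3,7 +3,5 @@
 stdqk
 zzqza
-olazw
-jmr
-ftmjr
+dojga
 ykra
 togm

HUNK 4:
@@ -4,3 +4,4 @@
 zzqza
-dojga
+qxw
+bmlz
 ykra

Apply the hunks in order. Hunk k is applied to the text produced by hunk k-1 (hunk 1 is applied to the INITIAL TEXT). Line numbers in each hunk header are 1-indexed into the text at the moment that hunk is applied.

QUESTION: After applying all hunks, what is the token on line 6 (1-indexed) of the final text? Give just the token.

Answer: bmlz

Derivation:
Hunk 1: at line 3 remove [arxsc,anur] add [rcff] -> 8 lines: fxsro zcxo stdqk zzqza rcff ykra togm lasu
Hunk 2: at line 3 remove [rcff] add [olazw,jmr,ftmjr] -> 10 lines: fxsro zcxo stdqk zzqza olazw jmr ftmjr ykra togm lasu
Hunk 3: at line 3 remove [olazw,jmr,ftmjr] add [dojga] -> 8 lines: fxsro zcxo stdqk zzqza dojga ykra togm lasu
Hunk 4: at line 4 remove [dojga] add [qxw,bmlz] -> 9 lines: fxsro zcxo stdqk zzqza qxw bmlz ykra togm lasu
Final line 6: bmlz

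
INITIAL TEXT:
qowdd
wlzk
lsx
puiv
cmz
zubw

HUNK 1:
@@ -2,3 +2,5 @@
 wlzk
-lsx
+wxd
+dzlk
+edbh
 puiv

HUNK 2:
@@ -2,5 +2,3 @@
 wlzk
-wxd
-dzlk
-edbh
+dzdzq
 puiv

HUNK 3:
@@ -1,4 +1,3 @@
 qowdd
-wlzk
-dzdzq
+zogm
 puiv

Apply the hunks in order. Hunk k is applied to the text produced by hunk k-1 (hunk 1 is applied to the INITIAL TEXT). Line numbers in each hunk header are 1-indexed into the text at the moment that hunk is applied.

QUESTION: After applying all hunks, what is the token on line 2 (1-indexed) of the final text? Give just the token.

Hunk 1: at line 2 remove [lsx] add [wxd,dzlk,edbh] -> 8 lines: qowdd wlzk wxd dzlk edbh puiv cmz zubw
Hunk 2: at line 2 remove [wxd,dzlk,edbh] add [dzdzq] -> 6 lines: qowdd wlzk dzdzq puiv cmz zubw
Hunk 3: at line 1 remove [wlzk,dzdzq] add [zogm] -> 5 lines: qowdd zogm puiv cmz zubw
Final line 2: zogm

Answer: zogm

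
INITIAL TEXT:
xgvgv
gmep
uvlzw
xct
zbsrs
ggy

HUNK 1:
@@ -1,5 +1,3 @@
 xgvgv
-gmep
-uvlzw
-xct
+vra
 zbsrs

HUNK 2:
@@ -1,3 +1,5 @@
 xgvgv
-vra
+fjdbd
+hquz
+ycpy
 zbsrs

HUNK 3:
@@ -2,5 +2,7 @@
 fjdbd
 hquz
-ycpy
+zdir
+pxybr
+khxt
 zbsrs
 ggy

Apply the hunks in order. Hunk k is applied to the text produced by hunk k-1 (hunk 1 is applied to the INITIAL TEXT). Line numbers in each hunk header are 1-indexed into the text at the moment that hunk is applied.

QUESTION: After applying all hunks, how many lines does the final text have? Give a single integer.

Answer: 8

Derivation:
Hunk 1: at line 1 remove [gmep,uvlzw,xct] add [vra] -> 4 lines: xgvgv vra zbsrs ggy
Hunk 2: at line 1 remove [vra] add [fjdbd,hquz,ycpy] -> 6 lines: xgvgv fjdbd hquz ycpy zbsrs ggy
Hunk 3: at line 2 remove [ycpy] add [zdir,pxybr,khxt] -> 8 lines: xgvgv fjdbd hquz zdir pxybr khxt zbsrs ggy
Final line count: 8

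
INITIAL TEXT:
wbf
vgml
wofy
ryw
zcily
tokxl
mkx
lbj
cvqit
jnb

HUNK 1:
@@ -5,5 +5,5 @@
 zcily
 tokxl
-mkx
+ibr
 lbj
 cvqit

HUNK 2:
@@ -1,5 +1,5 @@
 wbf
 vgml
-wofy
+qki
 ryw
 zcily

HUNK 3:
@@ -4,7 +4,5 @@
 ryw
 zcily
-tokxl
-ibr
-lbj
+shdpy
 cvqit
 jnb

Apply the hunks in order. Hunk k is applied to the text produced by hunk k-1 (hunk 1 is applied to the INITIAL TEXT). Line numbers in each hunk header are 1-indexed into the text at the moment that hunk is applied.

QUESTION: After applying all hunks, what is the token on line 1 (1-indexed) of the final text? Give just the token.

Answer: wbf

Derivation:
Hunk 1: at line 5 remove [mkx] add [ibr] -> 10 lines: wbf vgml wofy ryw zcily tokxl ibr lbj cvqit jnb
Hunk 2: at line 1 remove [wofy] add [qki] -> 10 lines: wbf vgml qki ryw zcily tokxl ibr lbj cvqit jnb
Hunk 3: at line 4 remove [tokxl,ibr,lbj] add [shdpy] -> 8 lines: wbf vgml qki ryw zcily shdpy cvqit jnb
Final line 1: wbf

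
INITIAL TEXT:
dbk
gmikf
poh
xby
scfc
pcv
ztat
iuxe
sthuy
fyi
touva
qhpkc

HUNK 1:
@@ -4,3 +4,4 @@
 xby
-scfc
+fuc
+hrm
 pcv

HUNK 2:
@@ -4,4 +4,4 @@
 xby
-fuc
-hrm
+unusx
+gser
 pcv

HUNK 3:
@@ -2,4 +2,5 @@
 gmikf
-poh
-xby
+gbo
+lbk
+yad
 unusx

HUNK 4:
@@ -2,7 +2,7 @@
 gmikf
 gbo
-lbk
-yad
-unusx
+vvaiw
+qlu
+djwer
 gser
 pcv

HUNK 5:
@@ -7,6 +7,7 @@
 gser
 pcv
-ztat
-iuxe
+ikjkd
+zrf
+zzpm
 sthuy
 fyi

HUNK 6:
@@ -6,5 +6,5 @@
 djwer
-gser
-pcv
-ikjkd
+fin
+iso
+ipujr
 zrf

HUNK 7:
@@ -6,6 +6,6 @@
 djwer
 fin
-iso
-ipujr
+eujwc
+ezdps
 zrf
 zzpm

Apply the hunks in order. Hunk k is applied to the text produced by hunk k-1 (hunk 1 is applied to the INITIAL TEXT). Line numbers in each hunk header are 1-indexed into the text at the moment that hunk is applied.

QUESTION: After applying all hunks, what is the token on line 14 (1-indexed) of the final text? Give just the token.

Answer: touva

Derivation:
Hunk 1: at line 4 remove [scfc] add [fuc,hrm] -> 13 lines: dbk gmikf poh xby fuc hrm pcv ztat iuxe sthuy fyi touva qhpkc
Hunk 2: at line 4 remove [fuc,hrm] add [unusx,gser] -> 13 lines: dbk gmikf poh xby unusx gser pcv ztat iuxe sthuy fyi touva qhpkc
Hunk 3: at line 2 remove [poh,xby] add [gbo,lbk,yad] -> 14 lines: dbk gmikf gbo lbk yad unusx gser pcv ztat iuxe sthuy fyi touva qhpkc
Hunk 4: at line 2 remove [lbk,yad,unusx] add [vvaiw,qlu,djwer] -> 14 lines: dbk gmikf gbo vvaiw qlu djwer gser pcv ztat iuxe sthuy fyi touva qhpkc
Hunk 5: at line 7 remove [ztat,iuxe] add [ikjkd,zrf,zzpm] -> 15 lines: dbk gmikf gbo vvaiw qlu djwer gser pcv ikjkd zrf zzpm sthuy fyi touva qhpkc
Hunk 6: at line 6 remove [gser,pcv,ikjkd] add [fin,iso,ipujr] -> 15 lines: dbk gmikf gbo vvaiw qlu djwer fin iso ipujr zrf zzpm sthuy fyi touva qhpkc
Hunk 7: at line 6 remove [iso,ipujr] add [eujwc,ezdps] -> 15 lines: dbk gmikf gbo vvaiw qlu djwer fin eujwc ezdps zrf zzpm sthuy fyi touva qhpkc
Final line 14: touva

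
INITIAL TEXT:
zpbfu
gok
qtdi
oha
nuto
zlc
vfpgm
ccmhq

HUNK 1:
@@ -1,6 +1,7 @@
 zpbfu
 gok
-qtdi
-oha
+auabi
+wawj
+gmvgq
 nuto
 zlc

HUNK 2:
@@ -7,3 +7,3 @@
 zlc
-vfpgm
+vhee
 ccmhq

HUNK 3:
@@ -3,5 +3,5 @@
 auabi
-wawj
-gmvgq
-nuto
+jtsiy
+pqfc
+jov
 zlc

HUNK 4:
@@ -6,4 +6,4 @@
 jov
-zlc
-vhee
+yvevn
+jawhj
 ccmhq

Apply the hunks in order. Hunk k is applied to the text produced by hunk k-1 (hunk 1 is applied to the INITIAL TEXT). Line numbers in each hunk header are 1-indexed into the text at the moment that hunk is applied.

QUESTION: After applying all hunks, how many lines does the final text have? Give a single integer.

Answer: 9

Derivation:
Hunk 1: at line 1 remove [qtdi,oha] add [auabi,wawj,gmvgq] -> 9 lines: zpbfu gok auabi wawj gmvgq nuto zlc vfpgm ccmhq
Hunk 2: at line 7 remove [vfpgm] add [vhee] -> 9 lines: zpbfu gok auabi wawj gmvgq nuto zlc vhee ccmhq
Hunk 3: at line 3 remove [wawj,gmvgq,nuto] add [jtsiy,pqfc,jov] -> 9 lines: zpbfu gok auabi jtsiy pqfc jov zlc vhee ccmhq
Hunk 4: at line 6 remove [zlc,vhee] add [yvevn,jawhj] -> 9 lines: zpbfu gok auabi jtsiy pqfc jov yvevn jawhj ccmhq
Final line count: 9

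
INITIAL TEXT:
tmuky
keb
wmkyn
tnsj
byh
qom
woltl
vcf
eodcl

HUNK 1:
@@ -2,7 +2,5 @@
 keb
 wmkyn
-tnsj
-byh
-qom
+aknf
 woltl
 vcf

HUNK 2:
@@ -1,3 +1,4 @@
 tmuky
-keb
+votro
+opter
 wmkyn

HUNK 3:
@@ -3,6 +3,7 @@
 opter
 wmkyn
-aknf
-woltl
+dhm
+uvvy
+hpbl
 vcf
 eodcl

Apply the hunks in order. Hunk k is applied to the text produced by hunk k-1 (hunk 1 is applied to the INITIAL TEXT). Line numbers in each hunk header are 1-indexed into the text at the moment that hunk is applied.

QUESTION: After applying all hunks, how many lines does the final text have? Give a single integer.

Hunk 1: at line 2 remove [tnsj,byh,qom] add [aknf] -> 7 lines: tmuky keb wmkyn aknf woltl vcf eodcl
Hunk 2: at line 1 remove [keb] add [votro,opter] -> 8 lines: tmuky votro opter wmkyn aknf woltl vcf eodcl
Hunk 3: at line 3 remove [aknf,woltl] add [dhm,uvvy,hpbl] -> 9 lines: tmuky votro opter wmkyn dhm uvvy hpbl vcf eodcl
Final line count: 9

Answer: 9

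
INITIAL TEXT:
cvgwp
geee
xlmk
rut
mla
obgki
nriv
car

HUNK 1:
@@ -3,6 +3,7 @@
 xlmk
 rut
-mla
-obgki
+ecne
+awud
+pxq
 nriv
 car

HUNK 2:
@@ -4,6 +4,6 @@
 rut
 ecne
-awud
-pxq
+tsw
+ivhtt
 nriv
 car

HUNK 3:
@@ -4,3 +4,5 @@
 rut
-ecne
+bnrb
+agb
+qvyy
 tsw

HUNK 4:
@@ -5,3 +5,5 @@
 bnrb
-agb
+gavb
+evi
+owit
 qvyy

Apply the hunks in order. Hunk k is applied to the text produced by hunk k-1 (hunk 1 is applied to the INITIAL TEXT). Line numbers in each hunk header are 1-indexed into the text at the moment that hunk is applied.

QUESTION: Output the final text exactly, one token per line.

Answer: cvgwp
geee
xlmk
rut
bnrb
gavb
evi
owit
qvyy
tsw
ivhtt
nriv
car

Derivation:
Hunk 1: at line 3 remove [mla,obgki] add [ecne,awud,pxq] -> 9 lines: cvgwp geee xlmk rut ecne awud pxq nriv car
Hunk 2: at line 4 remove [awud,pxq] add [tsw,ivhtt] -> 9 lines: cvgwp geee xlmk rut ecne tsw ivhtt nriv car
Hunk 3: at line 4 remove [ecne] add [bnrb,agb,qvyy] -> 11 lines: cvgwp geee xlmk rut bnrb agb qvyy tsw ivhtt nriv car
Hunk 4: at line 5 remove [agb] add [gavb,evi,owit] -> 13 lines: cvgwp geee xlmk rut bnrb gavb evi owit qvyy tsw ivhtt nriv car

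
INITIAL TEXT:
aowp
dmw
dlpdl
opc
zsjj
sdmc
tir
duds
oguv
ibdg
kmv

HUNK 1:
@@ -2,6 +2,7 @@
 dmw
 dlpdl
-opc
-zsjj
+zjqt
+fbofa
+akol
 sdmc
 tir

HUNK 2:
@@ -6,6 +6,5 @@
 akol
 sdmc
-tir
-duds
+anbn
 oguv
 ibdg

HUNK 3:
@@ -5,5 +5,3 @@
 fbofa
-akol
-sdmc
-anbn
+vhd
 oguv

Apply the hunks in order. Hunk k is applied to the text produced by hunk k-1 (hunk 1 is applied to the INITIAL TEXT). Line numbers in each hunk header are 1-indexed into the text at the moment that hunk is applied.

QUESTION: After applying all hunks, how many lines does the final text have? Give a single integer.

Hunk 1: at line 2 remove [opc,zsjj] add [zjqt,fbofa,akol] -> 12 lines: aowp dmw dlpdl zjqt fbofa akol sdmc tir duds oguv ibdg kmv
Hunk 2: at line 6 remove [tir,duds] add [anbn] -> 11 lines: aowp dmw dlpdl zjqt fbofa akol sdmc anbn oguv ibdg kmv
Hunk 3: at line 5 remove [akol,sdmc,anbn] add [vhd] -> 9 lines: aowp dmw dlpdl zjqt fbofa vhd oguv ibdg kmv
Final line count: 9

Answer: 9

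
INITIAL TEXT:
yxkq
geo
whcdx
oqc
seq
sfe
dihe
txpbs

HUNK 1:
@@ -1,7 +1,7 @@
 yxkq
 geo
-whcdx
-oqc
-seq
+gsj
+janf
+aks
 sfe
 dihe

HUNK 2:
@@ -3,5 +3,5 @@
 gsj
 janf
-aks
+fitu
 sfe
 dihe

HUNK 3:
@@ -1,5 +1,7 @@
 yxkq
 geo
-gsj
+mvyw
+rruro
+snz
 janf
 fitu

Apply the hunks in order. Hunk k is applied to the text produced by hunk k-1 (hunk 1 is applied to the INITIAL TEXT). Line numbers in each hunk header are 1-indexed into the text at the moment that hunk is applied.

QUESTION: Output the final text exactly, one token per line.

Answer: yxkq
geo
mvyw
rruro
snz
janf
fitu
sfe
dihe
txpbs

Derivation:
Hunk 1: at line 1 remove [whcdx,oqc,seq] add [gsj,janf,aks] -> 8 lines: yxkq geo gsj janf aks sfe dihe txpbs
Hunk 2: at line 3 remove [aks] add [fitu] -> 8 lines: yxkq geo gsj janf fitu sfe dihe txpbs
Hunk 3: at line 1 remove [gsj] add [mvyw,rruro,snz] -> 10 lines: yxkq geo mvyw rruro snz janf fitu sfe dihe txpbs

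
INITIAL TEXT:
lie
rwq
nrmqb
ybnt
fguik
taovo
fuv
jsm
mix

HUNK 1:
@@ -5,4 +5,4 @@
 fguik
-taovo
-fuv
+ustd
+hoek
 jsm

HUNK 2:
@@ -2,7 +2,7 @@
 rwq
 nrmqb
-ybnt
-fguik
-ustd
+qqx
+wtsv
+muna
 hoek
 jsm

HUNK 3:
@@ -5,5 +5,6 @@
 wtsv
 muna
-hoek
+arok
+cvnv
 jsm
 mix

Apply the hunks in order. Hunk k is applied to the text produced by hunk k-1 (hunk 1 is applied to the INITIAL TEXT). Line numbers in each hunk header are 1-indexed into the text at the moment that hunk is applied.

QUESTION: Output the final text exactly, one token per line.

Hunk 1: at line 5 remove [taovo,fuv] add [ustd,hoek] -> 9 lines: lie rwq nrmqb ybnt fguik ustd hoek jsm mix
Hunk 2: at line 2 remove [ybnt,fguik,ustd] add [qqx,wtsv,muna] -> 9 lines: lie rwq nrmqb qqx wtsv muna hoek jsm mix
Hunk 3: at line 5 remove [hoek] add [arok,cvnv] -> 10 lines: lie rwq nrmqb qqx wtsv muna arok cvnv jsm mix

Answer: lie
rwq
nrmqb
qqx
wtsv
muna
arok
cvnv
jsm
mix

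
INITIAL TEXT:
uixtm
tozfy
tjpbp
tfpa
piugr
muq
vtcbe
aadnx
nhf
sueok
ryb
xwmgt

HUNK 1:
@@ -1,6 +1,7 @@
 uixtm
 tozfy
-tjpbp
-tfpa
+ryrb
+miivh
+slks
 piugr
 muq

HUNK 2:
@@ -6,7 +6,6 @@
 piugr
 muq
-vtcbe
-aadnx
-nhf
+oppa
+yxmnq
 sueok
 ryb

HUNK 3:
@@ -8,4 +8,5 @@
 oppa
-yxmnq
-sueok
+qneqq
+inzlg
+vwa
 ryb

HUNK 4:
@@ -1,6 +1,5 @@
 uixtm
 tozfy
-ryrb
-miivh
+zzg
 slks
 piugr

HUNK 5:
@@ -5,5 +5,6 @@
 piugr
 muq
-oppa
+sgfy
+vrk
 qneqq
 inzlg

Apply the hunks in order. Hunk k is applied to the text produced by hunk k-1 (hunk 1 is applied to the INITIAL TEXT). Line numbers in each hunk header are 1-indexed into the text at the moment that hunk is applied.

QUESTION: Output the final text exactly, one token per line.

Answer: uixtm
tozfy
zzg
slks
piugr
muq
sgfy
vrk
qneqq
inzlg
vwa
ryb
xwmgt

Derivation:
Hunk 1: at line 1 remove [tjpbp,tfpa] add [ryrb,miivh,slks] -> 13 lines: uixtm tozfy ryrb miivh slks piugr muq vtcbe aadnx nhf sueok ryb xwmgt
Hunk 2: at line 6 remove [vtcbe,aadnx,nhf] add [oppa,yxmnq] -> 12 lines: uixtm tozfy ryrb miivh slks piugr muq oppa yxmnq sueok ryb xwmgt
Hunk 3: at line 8 remove [yxmnq,sueok] add [qneqq,inzlg,vwa] -> 13 lines: uixtm tozfy ryrb miivh slks piugr muq oppa qneqq inzlg vwa ryb xwmgt
Hunk 4: at line 1 remove [ryrb,miivh] add [zzg] -> 12 lines: uixtm tozfy zzg slks piugr muq oppa qneqq inzlg vwa ryb xwmgt
Hunk 5: at line 5 remove [oppa] add [sgfy,vrk] -> 13 lines: uixtm tozfy zzg slks piugr muq sgfy vrk qneqq inzlg vwa ryb xwmgt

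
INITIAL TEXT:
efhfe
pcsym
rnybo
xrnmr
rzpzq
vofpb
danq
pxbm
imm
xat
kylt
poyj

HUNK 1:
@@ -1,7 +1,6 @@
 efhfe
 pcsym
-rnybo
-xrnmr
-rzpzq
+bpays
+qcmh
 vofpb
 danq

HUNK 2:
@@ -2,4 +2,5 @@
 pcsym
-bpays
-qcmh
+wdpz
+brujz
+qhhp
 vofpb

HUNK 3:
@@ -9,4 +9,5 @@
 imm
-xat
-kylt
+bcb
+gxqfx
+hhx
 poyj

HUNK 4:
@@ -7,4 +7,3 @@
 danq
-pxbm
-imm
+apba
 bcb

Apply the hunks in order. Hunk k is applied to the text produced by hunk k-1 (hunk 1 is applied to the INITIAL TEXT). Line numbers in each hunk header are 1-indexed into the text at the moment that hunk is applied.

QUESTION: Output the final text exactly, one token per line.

Answer: efhfe
pcsym
wdpz
brujz
qhhp
vofpb
danq
apba
bcb
gxqfx
hhx
poyj

Derivation:
Hunk 1: at line 1 remove [rnybo,xrnmr,rzpzq] add [bpays,qcmh] -> 11 lines: efhfe pcsym bpays qcmh vofpb danq pxbm imm xat kylt poyj
Hunk 2: at line 2 remove [bpays,qcmh] add [wdpz,brujz,qhhp] -> 12 lines: efhfe pcsym wdpz brujz qhhp vofpb danq pxbm imm xat kylt poyj
Hunk 3: at line 9 remove [xat,kylt] add [bcb,gxqfx,hhx] -> 13 lines: efhfe pcsym wdpz brujz qhhp vofpb danq pxbm imm bcb gxqfx hhx poyj
Hunk 4: at line 7 remove [pxbm,imm] add [apba] -> 12 lines: efhfe pcsym wdpz brujz qhhp vofpb danq apba bcb gxqfx hhx poyj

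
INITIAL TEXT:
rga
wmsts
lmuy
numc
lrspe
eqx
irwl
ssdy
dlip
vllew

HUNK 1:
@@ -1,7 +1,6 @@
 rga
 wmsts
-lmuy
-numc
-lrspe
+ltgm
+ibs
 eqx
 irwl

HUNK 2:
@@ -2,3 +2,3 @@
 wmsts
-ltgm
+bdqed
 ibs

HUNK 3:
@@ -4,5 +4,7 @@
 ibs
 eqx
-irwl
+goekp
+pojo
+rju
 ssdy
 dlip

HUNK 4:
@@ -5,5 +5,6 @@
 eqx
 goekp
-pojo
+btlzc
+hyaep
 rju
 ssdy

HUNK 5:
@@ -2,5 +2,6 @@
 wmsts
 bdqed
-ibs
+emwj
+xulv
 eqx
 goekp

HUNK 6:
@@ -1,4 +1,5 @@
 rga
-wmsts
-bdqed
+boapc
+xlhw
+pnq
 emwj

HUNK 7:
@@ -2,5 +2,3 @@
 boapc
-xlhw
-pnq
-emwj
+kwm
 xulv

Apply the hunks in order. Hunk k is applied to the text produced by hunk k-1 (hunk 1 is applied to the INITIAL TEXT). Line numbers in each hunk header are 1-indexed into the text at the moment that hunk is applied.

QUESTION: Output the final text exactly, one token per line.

Hunk 1: at line 1 remove [lmuy,numc,lrspe] add [ltgm,ibs] -> 9 lines: rga wmsts ltgm ibs eqx irwl ssdy dlip vllew
Hunk 2: at line 2 remove [ltgm] add [bdqed] -> 9 lines: rga wmsts bdqed ibs eqx irwl ssdy dlip vllew
Hunk 3: at line 4 remove [irwl] add [goekp,pojo,rju] -> 11 lines: rga wmsts bdqed ibs eqx goekp pojo rju ssdy dlip vllew
Hunk 4: at line 5 remove [pojo] add [btlzc,hyaep] -> 12 lines: rga wmsts bdqed ibs eqx goekp btlzc hyaep rju ssdy dlip vllew
Hunk 5: at line 2 remove [ibs] add [emwj,xulv] -> 13 lines: rga wmsts bdqed emwj xulv eqx goekp btlzc hyaep rju ssdy dlip vllew
Hunk 6: at line 1 remove [wmsts,bdqed] add [boapc,xlhw,pnq] -> 14 lines: rga boapc xlhw pnq emwj xulv eqx goekp btlzc hyaep rju ssdy dlip vllew
Hunk 7: at line 2 remove [xlhw,pnq,emwj] add [kwm] -> 12 lines: rga boapc kwm xulv eqx goekp btlzc hyaep rju ssdy dlip vllew

Answer: rga
boapc
kwm
xulv
eqx
goekp
btlzc
hyaep
rju
ssdy
dlip
vllew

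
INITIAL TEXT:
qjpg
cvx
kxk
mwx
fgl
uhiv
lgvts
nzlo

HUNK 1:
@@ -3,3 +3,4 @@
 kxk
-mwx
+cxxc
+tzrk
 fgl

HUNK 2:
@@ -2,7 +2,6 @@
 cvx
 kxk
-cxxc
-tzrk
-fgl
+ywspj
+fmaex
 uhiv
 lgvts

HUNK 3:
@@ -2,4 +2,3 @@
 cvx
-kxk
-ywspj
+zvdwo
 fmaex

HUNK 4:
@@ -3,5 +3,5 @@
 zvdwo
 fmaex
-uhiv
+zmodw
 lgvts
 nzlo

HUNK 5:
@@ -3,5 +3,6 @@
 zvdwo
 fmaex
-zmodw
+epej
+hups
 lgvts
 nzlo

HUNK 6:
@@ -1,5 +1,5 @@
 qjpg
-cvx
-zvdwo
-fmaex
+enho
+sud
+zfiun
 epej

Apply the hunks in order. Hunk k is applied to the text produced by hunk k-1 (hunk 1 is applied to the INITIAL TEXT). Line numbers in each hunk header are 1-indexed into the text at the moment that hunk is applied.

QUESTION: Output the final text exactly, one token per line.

Hunk 1: at line 3 remove [mwx] add [cxxc,tzrk] -> 9 lines: qjpg cvx kxk cxxc tzrk fgl uhiv lgvts nzlo
Hunk 2: at line 2 remove [cxxc,tzrk,fgl] add [ywspj,fmaex] -> 8 lines: qjpg cvx kxk ywspj fmaex uhiv lgvts nzlo
Hunk 3: at line 2 remove [kxk,ywspj] add [zvdwo] -> 7 lines: qjpg cvx zvdwo fmaex uhiv lgvts nzlo
Hunk 4: at line 3 remove [uhiv] add [zmodw] -> 7 lines: qjpg cvx zvdwo fmaex zmodw lgvts nzlo
Hunk 5: at line 3 remove [zmodw] add [epej,hups] -> 8 lines: qjpg cvx zvdwo fmaex epej hups lgvts nzlo
Hunk 6: at line 1 remove [cvx,zvdwo,fmaex] add [enho,sud,zfiun] -> 8 lines: qjpg enho sud zfiun epej hups lgvts nzlo

Answer: qjpg
enho
sud
zfiun
epej
hups
lgvts
nzlo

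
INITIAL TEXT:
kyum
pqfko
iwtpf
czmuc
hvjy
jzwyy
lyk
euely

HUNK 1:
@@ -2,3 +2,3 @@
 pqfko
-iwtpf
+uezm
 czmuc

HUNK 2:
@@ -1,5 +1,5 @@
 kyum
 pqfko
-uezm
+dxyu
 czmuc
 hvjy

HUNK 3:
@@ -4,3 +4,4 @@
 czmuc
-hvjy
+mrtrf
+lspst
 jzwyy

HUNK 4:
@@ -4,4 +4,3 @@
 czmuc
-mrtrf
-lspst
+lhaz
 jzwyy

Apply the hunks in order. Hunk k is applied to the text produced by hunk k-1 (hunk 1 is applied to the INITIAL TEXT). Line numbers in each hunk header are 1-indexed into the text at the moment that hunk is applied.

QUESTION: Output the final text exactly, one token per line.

Answer: kyum
pqfko
dxyu
czmuc
lhaz
jzwyy
lyk
euely

Derivation:
Hunk 1: at line 2 remove [iwtpf] add [uezm] -> 8 lines: kyum pqfko uezm czmuc hvjy jzwyy lyk euely
Hunk 2: at line 1 remove [uezm] add [dxyu] -> 8 lines: kyum pqfko dxyu czmuc hvjy jzwyy lyk euely
Hunk 3: at line 4 remove [hvjy] add [mrtrf,lspst] -> 9 lines: kyum pqfko dxyu czmuc mrtrf lspst jzwyy lyk euely
Hunk 4: at line 4 remove [mrtrf,lspst] add [lhaz] -> 8 lines: kyum pqfko dxyu czmuc lhaz jzwyy lyk euely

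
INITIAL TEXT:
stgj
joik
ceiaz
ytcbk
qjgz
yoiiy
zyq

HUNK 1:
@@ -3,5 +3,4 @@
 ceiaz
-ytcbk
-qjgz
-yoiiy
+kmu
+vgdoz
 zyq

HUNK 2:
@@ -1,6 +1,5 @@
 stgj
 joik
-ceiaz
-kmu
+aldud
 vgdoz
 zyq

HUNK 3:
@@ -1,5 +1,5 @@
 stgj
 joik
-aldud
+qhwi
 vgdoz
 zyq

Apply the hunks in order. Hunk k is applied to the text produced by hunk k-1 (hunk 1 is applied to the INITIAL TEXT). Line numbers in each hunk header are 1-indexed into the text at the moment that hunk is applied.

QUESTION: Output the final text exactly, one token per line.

Hunk 1: at line 3 remove [ytcbk,qjgz,yoiiy] add [kmu,vgdoz] -> 6 lines: stgj joik ceiaz kmu vgdoz zyq
Hunk 2: at line 1 remove [ceiaz,kmu] add [aldud] -> 5 lines: stgj joik aldud vgdoz zyq
Hunk 3: at line 1 remove [aldud] add [qhwi] -> 5 lines: stgj joik qhwi vgdoz zyq

Answer: stgj
joik
qhwi
vgdoz
zyq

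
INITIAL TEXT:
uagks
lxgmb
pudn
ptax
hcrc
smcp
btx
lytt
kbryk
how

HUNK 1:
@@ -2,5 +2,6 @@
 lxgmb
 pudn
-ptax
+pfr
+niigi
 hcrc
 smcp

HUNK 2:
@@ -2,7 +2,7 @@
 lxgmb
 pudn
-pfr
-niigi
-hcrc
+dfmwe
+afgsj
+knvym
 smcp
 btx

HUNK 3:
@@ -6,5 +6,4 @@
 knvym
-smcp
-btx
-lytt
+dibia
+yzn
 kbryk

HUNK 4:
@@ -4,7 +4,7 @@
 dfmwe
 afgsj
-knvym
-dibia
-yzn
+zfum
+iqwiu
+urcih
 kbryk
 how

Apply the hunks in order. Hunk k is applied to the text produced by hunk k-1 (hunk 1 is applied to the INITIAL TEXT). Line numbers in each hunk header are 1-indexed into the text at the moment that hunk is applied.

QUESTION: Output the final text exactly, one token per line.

Hunk 1: at line 2 remove [ptax] add [pfr,niigi] -> 11 lines: uagks lxgmb pudn pfr niigi hcrc smcp btx lytt kbryk how
Hunk 2: at line 2 remove [pfr,niigi,hcrc] add [dfmwe,afgsj,knvym] -> 11 lines: uagks lxgmb pudn dfmwe afgsj knvym smcp btx lytt kbryk how
Hunk 3: at line 6 remove [smcp,btx,lytt] add [dibia,yzn] -> 10 lines: uagks lxgmb pudn dfmwe afgsj knvym dibia yzn kbryk how
Hunk 4: at line 4 remove [knvym,dibia,yzn] add [zfum,iqwiu,urcih] -> 10 lines: uagks lxgmb pudn dfmwe afgsj zfum iqwiu urcih kbryk how

Answer: uagks
lxgmb
pudn
dfmwe
afgsj
zfum
iqwiu
urcih
kbryk
how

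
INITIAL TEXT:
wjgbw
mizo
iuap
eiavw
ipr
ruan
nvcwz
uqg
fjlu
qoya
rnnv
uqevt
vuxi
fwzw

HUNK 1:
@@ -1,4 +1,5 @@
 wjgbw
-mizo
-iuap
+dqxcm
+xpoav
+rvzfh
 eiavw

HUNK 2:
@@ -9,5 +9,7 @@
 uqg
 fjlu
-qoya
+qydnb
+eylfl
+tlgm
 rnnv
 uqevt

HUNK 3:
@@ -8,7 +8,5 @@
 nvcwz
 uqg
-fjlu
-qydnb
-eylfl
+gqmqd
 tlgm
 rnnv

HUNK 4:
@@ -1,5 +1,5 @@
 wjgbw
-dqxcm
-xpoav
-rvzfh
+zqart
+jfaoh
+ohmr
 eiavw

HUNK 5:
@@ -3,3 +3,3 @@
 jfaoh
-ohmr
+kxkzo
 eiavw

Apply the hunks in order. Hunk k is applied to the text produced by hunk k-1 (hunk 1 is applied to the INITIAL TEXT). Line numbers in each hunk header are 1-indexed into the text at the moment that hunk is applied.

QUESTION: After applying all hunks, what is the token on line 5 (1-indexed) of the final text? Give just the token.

Hunk 1: at line 1 remove [mizo,iuap] add [dqxcm,xpoav,rvzfh] -> 15 lines: wjgbw dqxcm xpoav rvzfh eiavw ipr ruan nvcwz uqg fjlu qoya rnnv uqevt vuxi fwzw
Hunk 2: at line 9 remove [qoya] add [qydnb,eylfl,tlgm] -> 17 lines: wjgbw dqxcm xpoav rvzfh eiavw ipr ruan nvcwz uqg fjlu qydnb eylfl tlgm rnnv uqevt vuxi fwzw
Hunk 3: at line 8 remove [fjlu,qydnb,eylfl] add [gqmqd] -> 15 lines: wjgbw dqxcm xpoav rvzfh eiavw ipr ruan nvcwz uqg gqmqd tlgm rnnv uqevt vuxi fwzw
Hunk 4: at line 1 remove [dqxcm,xpoav,rvzfh] add [zqart,jfaoh,ohmr] -> 15 lines: wjgbw zqart jfaoh ohmr eiavw ipr ruan nvcwz uqg gqmqd tlgm rnnv uqevt vuxi fwzw
Hunk 5: at line 3 remove [ohmr] add [kxkzo] -> 15 lines: wjgbw zqart jfaoh kxkzo eiavw ipr ruan nvcwz uqg gqmqd tlgm rnnv uqevt vuxi fwzw
Final line 5: eiavw

Answer: eiavw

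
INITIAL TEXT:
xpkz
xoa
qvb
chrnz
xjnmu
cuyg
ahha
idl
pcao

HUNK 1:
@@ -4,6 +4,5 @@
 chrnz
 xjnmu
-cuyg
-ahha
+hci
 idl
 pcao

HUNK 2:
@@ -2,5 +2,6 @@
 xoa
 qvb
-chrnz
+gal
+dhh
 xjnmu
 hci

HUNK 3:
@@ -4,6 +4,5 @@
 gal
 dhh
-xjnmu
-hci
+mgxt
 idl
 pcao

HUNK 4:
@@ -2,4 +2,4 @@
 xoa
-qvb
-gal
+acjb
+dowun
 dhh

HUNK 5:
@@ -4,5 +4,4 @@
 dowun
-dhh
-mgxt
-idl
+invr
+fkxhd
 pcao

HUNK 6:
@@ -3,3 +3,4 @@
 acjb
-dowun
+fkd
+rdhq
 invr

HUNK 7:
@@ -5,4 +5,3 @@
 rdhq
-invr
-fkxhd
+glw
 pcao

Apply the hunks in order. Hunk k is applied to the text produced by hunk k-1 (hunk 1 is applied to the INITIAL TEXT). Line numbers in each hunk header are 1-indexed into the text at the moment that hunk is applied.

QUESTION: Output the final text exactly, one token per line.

Hunk 1: at line 4 remove [cuyg,ahha] add [hci] -> 8 lines: xpkz xoa qvb chrnz xjnmu hci idl pcao
Hunk 2: at line 2 remove [chrnz] add [gal,dhh] -> 9 lines: xpkz xoa qvb gal dhh xjnmu hci idl pcao
Hunk 3: at line 4 remove [xjnmu,hci] add [mgxt] -> 8 lines: xpkz xoa qvb gal dhh mgxt idl pcao
Hunk 4: at line 2 remove [qvb,gal] add [acjb,dowun] -> 8 lines: xpkz xoa acjb dowun dhh mgxt idl pcao
Hunk 5: at line 4 remove [dhh,mgxt,idl] add [invr,fkxhd] -> 7 lines: xpkz xoa acjb dowun invr fkxhd pcao
Hunk 6: at line 3 remove [dowun] add [fkd,rdhq] -> 8 lines: xpkz xoa acjb fkd rdhq invr fkxhd pcao
Hunk 7: at line 5 remove [invr,fkxhd] add [glw] -> 7 lines: xpkz xoa acjb fkd rdhq glw pcao

Answer: xpkz
xoa
acjb
fkd
rdhq
glw
pcao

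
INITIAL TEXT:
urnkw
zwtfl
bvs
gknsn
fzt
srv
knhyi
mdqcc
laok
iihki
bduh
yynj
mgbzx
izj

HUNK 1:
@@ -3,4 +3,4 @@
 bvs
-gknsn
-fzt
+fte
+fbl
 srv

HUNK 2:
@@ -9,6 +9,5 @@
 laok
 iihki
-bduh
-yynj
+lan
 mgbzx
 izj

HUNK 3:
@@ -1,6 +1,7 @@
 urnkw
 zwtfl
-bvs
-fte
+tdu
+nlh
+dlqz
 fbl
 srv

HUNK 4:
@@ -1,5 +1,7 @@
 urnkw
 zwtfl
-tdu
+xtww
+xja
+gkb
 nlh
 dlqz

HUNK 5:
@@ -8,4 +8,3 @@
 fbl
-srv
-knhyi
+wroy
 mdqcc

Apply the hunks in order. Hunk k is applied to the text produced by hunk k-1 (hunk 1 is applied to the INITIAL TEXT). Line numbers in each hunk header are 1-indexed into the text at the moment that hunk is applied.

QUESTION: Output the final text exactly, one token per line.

Answer: urnkw
zwtfl
xtww
xja
gkb
nlh
dlqz
fbl
wroy
mdqcc
laok
iihki
lan
mgbzx
izj

Derivation:
Hunk 1: at line 3 remove [gknsn,fzt] add [fte,fbl] -> 14 lines: urnkw zwtfl bvs fte fbl srv knhyi mdqcc laok iihki bduh yynj mgbzx izj
Hunk 2: at line 9 remove [bduh,yynj] add [lan] -> 13 lines: urnkw zwtfl bvs fte fbl srv knhyi mdqcc laok iihki lan mgbzx izj
Hunk 3: at line 1 remove [bvs,fte] add [tdu,nlh,dlqz] -> 14 lines: urnkw zwtfl tdu nlh dlqz fbl srv knhyi mdqcc laok iihki lan mgbzx izj
Hunk 4: at line 1 remove [tdu] add [xtww,xja,gkb] -> 16 lines: urnkw zwtfl xtww xja gkb nlh dlqz fbl srv knhyi mdqcc laok iihki lan mgbzx izj
Hunk 5: at line 8 remove [srv,knhyi] add [wroy] -> 15 lines: urnkw zwtfl xtww xja gkb nlh dlqz fbl wroy mdqcc laok iihki lan mgbzx izj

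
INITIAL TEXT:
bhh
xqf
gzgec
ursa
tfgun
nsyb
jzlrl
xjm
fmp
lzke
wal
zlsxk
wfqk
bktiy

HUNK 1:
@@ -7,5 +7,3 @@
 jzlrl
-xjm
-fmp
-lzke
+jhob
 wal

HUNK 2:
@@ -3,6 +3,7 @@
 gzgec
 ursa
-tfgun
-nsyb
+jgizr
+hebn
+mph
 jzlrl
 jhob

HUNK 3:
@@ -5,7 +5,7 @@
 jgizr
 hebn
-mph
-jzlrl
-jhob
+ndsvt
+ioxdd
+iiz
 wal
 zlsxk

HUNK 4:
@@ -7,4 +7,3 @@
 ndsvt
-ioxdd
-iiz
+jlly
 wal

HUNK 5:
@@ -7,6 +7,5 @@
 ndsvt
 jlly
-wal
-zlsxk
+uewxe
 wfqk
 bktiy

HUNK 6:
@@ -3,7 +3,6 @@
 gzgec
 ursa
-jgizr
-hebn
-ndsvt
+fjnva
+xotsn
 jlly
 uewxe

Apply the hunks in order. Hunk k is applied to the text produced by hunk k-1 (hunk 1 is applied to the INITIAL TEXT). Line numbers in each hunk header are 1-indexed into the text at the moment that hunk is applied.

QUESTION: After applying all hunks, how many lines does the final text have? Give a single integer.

Hunk 1: at line 7 remove [xjm,fmp,lzke] add [jhob] -> 12 lines: bhh xqf gzgec ursa tfgun nsyb jzlrl jhob wal zlsxk wfqk bktiy
Hunk 2: at line 3 remove [tfgun,nsyb] add [jgizr,hebn,mph] -> 13 lines: bhh xqf gzgec ursa jgizr hebn mph jzlrl jhob wal zlsxk wfqk bktiy
Hunk 3: at line 5 remove [mph,jzlrl,jhob] add [ndsvt,ioxdd,iiz] -> 13 lines: bhh xqf gzgec ursa jgizr hebn ndsvt ioxdd iiz wal zlsxk wfqk bktiy
Hunk 4: at line 7 remove [ioxdd,iiz] add [jlly] -> 12 lines: bhh xqf gzgec ursa jgizr hebn ndsvt jlly wal zlsxk wfqk bktiy
Hunk 5: at line 7 remove [wal,zlsxk] add [uewxe] -> 11 lines: bhh xqf gzgec ursa jgizr hebn ndsvt jlly uewxe wfqk bktiy
Hunk 6: at line 3 remove [jgizr,hebn,ndsvt] add [fjnva,xotsn] -> 10 lines: bhh xqf gzgec ursa fjnva xotsn jlly uewxe wfqk bktiy
Final line count: 10

Answer: 10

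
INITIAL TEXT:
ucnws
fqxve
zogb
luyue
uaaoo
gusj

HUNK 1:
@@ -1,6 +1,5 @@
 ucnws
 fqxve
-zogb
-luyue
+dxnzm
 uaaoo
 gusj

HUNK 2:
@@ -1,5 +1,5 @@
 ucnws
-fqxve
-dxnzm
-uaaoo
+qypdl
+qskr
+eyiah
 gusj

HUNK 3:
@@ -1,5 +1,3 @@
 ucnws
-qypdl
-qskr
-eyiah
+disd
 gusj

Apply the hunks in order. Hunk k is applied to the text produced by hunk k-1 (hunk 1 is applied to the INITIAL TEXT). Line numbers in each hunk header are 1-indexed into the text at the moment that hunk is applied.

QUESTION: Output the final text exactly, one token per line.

Answer: ucnws
disd
gusj

Derivation:
Hunk 1: at line 1 remove [zogb,luyue] add [dxnzm] -> 5 lines: ucnws fqxve dxnzm uaaoo gusj
Hunk 2: at line 1 remove [fqxve,dxnzm,uaaoo] add [qypdl,qskr,eyiah] -> 5 lines: ucnws qypdl qskr eyiah gusj
Hunk 3: at line 1 remove [qypdl,qskr,eyiah] add [disd] -> 3 lines: ucnws disd gusj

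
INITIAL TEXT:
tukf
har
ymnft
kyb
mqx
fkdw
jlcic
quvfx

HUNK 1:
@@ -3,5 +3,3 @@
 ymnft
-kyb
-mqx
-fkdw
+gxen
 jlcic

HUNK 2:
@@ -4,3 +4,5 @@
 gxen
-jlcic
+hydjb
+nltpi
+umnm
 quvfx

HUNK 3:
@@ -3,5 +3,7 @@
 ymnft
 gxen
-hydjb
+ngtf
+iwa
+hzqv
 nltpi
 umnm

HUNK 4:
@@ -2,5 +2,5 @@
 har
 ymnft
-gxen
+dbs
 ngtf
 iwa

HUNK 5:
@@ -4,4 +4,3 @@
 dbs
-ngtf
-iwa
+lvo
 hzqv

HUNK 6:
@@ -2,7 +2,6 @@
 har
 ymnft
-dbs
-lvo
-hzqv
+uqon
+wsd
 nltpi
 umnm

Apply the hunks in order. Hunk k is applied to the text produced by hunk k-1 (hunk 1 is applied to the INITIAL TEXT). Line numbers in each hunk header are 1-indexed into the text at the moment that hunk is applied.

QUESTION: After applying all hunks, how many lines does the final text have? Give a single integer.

Answer: 8

Derivation:
Hunk 1: at line 3 remove [kyb,mqx,fkdw] add [gxen] -> 6 lines: tukf har ymnft gxen jlcic quvfx
Hunk 2: at line 4 remove [jlcic] add [hydjb,nltpi,umnm] -> 8 lines: tukf har ymnft gxen hydjb nltpi umnm quvfx
Hunk 3: at line 3 remove [hydjb] add [ngtf,iwa,hzqv] -> 10 lines: tukf har ymnft gxen ngtf iwa hzqv nltpi umnm quvfx
Hunk 4: at line 2 remove [gxen] add [dbs] -> 10 lines: tukf har ymnft dbs ngtf iwa hzqv nltpi umnm quvfx
Hunk 5: at line 4 remove [ngtf,iwa] add [lvo] -> 9 lines: tukf har ymnft dbs lvo hzqv nltpi umnm quvfx
Hunk 6: at line 2 remove [dbs,lvo,hzqv] add [uqon,wsd] -> 8 lines: tukf har ymnft uqon wsd nltpi umnm quvfx
Final line count: 8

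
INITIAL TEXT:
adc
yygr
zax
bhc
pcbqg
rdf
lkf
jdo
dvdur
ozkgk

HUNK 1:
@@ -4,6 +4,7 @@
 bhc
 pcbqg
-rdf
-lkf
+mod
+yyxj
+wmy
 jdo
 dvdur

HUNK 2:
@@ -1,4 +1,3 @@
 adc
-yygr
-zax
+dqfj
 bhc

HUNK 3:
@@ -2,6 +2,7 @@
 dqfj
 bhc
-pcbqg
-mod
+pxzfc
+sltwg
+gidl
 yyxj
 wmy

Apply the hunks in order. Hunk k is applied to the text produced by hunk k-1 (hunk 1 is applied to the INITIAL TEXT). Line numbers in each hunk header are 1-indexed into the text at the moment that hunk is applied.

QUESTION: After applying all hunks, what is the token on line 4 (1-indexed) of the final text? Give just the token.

Hunk 1: at line 4 remove [rdf,lkf] add [mod,yyxj,wmy] -> 11 lines: adc yygr zax bhc pcbqg mod yyxj wmy jdo dvdur ozkgk
Hunk 2: at line 1 remove [yygr,zax] add [dqfj] -> 10 lines: adc dqfj bhc pcbqg mod yyxj wmy jdo dvdur ozkgk
Hunk 3: at line 2 remove [pcbqg,mod] add [pxzfc,sltwg,gidl] -> 11 lines: adc dqfj bhc pxzfc sltwg gidl yyxj wmy jdo dvdur ozkgk
Final line 4: pxzfc

Answer: pxzfc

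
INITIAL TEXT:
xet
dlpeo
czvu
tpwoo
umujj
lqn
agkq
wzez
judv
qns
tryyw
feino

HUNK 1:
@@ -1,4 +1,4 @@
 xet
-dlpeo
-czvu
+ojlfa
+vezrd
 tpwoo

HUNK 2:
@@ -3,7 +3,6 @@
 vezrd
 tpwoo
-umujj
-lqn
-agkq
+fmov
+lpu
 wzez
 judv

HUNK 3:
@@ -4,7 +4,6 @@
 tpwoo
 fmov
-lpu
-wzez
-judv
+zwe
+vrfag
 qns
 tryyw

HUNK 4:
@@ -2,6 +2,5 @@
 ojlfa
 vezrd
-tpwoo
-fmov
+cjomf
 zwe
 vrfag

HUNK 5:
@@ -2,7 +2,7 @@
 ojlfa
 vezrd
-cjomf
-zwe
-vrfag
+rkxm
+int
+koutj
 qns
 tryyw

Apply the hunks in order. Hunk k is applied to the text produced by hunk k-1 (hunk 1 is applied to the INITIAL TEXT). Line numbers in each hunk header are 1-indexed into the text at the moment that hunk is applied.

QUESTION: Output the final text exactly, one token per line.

Answer: xet
ojlfa
vezrd
rkxm
int
koutj
qns
tryyw
feino

Derivation:
Hunk 1: at line 1 remove [dlpeo,czvu] add [ojlfa,vezrd] -> 12 lines: xet ojlfa vezrd tpwoo umujj lqn agkq wzez judv qns tryyw feino
Hunk 2: at line 3 remove [umujj,lqn,agkq] add [fmov,lpu] -> 11 lines: xet ojlfa vezrd tpwoo fmov lpu wzez judv qns tryyw feino
Hunk 3: at line 4 remove [lpu,wzez,judv] add [zwe,vrfag] -> 10 lines: xet ojlfa vezrd tpwoo fmov zwe vrfag qns tryyw feino
Hunk 4: at line 2 remove [tpwoo,fmov] add [cjomf] -> 9 lines: xet ojlfa vezrd cjomf zwe vrfag qns tryyw feino
Hunk 5: at line 2 remove [cjomf,zwe,vrfag] add [rkxm,int,koutj] -> 9 lines: xet ojlfa vezrd rkxm int koutj qns tryyw feino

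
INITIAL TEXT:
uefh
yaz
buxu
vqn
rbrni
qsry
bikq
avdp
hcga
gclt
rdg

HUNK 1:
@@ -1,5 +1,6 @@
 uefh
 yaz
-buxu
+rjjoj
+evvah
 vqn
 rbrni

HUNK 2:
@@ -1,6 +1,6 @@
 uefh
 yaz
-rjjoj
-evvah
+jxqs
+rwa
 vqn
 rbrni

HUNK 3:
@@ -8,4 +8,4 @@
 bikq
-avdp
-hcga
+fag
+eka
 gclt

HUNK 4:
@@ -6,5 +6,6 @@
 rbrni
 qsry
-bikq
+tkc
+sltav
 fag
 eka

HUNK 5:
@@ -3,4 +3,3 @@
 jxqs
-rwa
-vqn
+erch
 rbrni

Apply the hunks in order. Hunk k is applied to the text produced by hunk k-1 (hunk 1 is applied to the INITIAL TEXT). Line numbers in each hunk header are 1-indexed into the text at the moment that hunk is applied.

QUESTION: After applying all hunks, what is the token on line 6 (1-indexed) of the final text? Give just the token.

Hunk 1: at line 1 remove [buxu] add [rjjoj,evvah] -> 12 lines: uefh yaz rjjoj evvah vqn rbrni qsry bikq avdp hcga gclt rdg
Hunk 2: at line 1 remove [rjjoj,evvah] add [jxqs,rwa] -> 12 lines: uefh yaz jxqs rwa vqn rbrni qsry bikq avdp hcga gclt rdg
Hunk 3: at line 8 remove [avdp,hcga] add [fag,eka] -> 12 lines: uefh yaz jxqs rwa vqn rbrni qsry bikq fag eka gclt rdg
Hunk 4: at line 6 remove [bikq] add [tkc,sltav] -> 13 lines: uefh yaz jxqs rwa vqn rbrni qsry tkc sltav fag eka gclt rdg
Hunk 5: at line 3 remove [rwa,vqn] add [erch] -> 12 lines: uefh yaz jxqs erch rbrni qsry tkc sltav fag eka gclt rdg
Final line 6: qsry

Answer: qsry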